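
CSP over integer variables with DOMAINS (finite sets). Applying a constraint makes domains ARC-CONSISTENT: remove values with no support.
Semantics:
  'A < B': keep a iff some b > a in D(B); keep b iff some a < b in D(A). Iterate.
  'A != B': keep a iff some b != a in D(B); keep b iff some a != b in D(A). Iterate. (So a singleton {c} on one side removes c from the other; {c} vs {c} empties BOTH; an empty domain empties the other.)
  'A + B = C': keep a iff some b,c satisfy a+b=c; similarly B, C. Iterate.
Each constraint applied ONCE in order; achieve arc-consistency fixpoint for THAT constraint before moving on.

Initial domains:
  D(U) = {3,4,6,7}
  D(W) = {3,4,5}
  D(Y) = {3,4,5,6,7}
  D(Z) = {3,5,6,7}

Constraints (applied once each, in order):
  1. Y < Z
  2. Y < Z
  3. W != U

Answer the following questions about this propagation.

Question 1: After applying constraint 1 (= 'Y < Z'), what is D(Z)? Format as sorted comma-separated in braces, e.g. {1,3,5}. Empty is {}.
Answer: {5,6,7}

Derivation:
Constraint 1 (Y < Z) on D(Y)={3,4,5,6,7} D(Z)={3,5,6,7}: Y {3,4,5,6,7}->{3,4,5,6}; Z {3,5,6,7}->{5,6,7}
So after constraint 1: D(Z) = {5,6,7}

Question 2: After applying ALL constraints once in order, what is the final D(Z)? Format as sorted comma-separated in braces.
Constraint 1 (Y < Z) on D(Y)={3,4,5,6,7} D(Z)={3,5,6,7}: Y {3,4,5,6,7}->{3,4,5,6}; Z {3,5,6,7}->{5,6,7}
Constraint 2 (Y < Z) on D(Y)={3,4,5,6} D(Z)={5,6,7}: no change
Constraint 3 (W != U) on D(W)={3,4,5} D(U)={3,4,6,7}: no change
So after all 3 constraints: D(Z) = {5,6,7}

Answer: {5,6,7}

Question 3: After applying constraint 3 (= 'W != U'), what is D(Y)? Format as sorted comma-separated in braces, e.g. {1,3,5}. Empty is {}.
Constraint 1 (Y < Z) on D(Y)={3,4,5,6,7} D(Z)={3,5,6,7}: Y {3,4,5,6,7}->{3,4,5,6}; Z {3,5,6,7}->{5,6,7}
Constraint 2 (Y < Z) on D(Y)={3,4,5,6} D(Z)={5,6,7}: no change
Constraint 3 (W != U) on D(W)={3,4,5} D(U)={3,4,6,7}: no change
So after constraint 3: D(Y) = {3,4,5,6}

Answer: {3,4,5,6}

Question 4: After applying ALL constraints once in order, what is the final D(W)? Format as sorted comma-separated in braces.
Answer: {3,4,5}

Derivation:
Constraint 1 (Y < Z) on D(Y)={3,4,5,6,7} D(Z)={3,5,6,7}: Y {3,4,5,6,7}->{3,4,5,6}; Z {3,5,6,7}->{5,6,7}
Constraint 2 (Y < Z) on D(Y)={3,4,5,6} D(Z)={5,6,7}: no change
Constraint 3 (W != U) on D(W)={3,4,5} D(U)={3,4,6,7}: no change
So after all 3 constraints: D(W) = {3,4,5}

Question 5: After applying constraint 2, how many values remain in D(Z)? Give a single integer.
Answer: 3

Derivation:
Constraint 1 (Y < Z) on D(Y)={3,4,5,6,7} D(Z)={3,5,6,7}: Y {3,4,5,6,7}->{3,4,5,6}; Z {3,5,6,7}->{5,6,7}
Constraint 2 (Y < Z) on D(Y)={3,4,5,6} D(Z)={5,6,7}: no change
So after constraint 2: D(Z)={5,6,7}, size = 3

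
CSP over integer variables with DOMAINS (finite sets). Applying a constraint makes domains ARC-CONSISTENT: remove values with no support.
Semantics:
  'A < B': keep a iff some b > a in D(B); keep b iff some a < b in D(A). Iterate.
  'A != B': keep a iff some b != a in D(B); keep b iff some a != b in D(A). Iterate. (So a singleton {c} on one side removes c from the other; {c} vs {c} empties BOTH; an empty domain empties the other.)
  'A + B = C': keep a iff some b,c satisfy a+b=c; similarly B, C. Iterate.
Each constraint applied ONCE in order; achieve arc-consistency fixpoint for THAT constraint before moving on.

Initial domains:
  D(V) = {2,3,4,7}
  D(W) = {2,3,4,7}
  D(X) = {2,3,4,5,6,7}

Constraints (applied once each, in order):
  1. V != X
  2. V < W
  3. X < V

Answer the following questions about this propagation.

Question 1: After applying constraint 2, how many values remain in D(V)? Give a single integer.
Constraint 1 (V != X) on D(V)={2,3,4,7} D(X)={2,3,4,5,6,7}: no change
Constraint 2 (V < W) on D(V)={2,3,4,7} D(W)={2,3,4,7}: V {2,3,4,7}->{2,3,4}; W {2,3,4,7}->{3,4,7}
So after constraint 2: D(V)={2,3,4}, size = 3

Answer: 3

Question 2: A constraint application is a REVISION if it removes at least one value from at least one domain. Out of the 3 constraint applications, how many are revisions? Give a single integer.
Constraint 1 (V != X) on D(V)={2,3,4,7} D(X)={2,3,4,5,6,7}: no change => not a revision
Constraint 2 (V < W) on D(V)={2,3,4,7} D(W)={2,3,4,7}: V {2,3,4,7}->{2,3,4}; W {2,3,4,7}->{3,4,7} => REVISION
Constraint 3 (X < V) on D(X)={2,3,4,5,6,7} D(V)={2,3,4}: X {2,3,4,5,6,7}->{2,3}; V {2,3,4}->{3,4} => REVISION
Total revisions = 2

Answer: 2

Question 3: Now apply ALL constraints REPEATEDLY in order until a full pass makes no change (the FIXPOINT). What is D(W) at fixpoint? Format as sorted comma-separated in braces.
Answer: {4,7}

Derivation:
pass 0 (initial): D(W)={2,3,4,7}
pass 1: V {2,3,4,7}->{3,4}; W {2,3,4,7}->{3,4,7}; X {2,3,4,5,6,7}->{2,3}
pass 2: W {3,4,7}->{4,7}
pass 3: no change
Fixpoint after 3 passes: D(W) = {4,7}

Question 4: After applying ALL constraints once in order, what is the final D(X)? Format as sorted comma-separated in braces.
Constraint 1 (V != X) on D(V)={2,3,4,7} D(X)={2,3,4,5,6,7}: no change
Constraint 2 (V < W) on D(V)={2,3,4,7} D(W)={2,3,4,7}: V {2,3,4,7}->{2,3,4}; W {2,3,4,7}->{3,4,7}
Constraint 3 (X < V) on D(X)={2,3,4,5,6,7} D(V)={2,3,4}: X {2,3,4,5,6,7}->{2,3}; V {2,3,4}->{3,4}
So after all 3 constraints: D(X) = {2,3}

Answer: {2,3}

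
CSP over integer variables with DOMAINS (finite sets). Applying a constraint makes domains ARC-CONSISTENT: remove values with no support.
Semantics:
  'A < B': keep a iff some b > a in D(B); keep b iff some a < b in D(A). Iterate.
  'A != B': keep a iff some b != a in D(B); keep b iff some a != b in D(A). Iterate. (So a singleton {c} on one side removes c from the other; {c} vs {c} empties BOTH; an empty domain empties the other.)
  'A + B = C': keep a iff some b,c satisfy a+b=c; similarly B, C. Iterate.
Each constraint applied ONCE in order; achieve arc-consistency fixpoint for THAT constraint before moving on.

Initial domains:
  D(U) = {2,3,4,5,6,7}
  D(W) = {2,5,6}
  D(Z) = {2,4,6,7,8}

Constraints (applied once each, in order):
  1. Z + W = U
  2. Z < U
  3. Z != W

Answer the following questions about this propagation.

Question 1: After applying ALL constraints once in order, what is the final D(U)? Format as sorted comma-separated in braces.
Constraint 1 (Z + W = U) on D(Z)={2,4,6,7,8} D(W)={2,5,6} D(U)={2,3,4,5,6,7}: Z {2,4,6,7,8}->{2,4}; W {2,5,6}->{2,5}; U {2,3,4,5,6,7}->{4,6,7}
Constraint 2 (Z < U) on D(Z)={2,4} D(U)={4,6,7}: no change
Constraint 3 (Z != W) on D(Z)={2,4} D(W)={2,5}: no change
So after all 3 constraints: D(U) = {4,6,7}

Answer: {4,6,7}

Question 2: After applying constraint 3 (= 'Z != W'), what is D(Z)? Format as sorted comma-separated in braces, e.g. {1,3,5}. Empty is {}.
Answer: {2,4}

Derivation:
Constraint 1 (Z + W = U) on D(Z)={2,4,6,7,8} D(W)={2,5,6} D(U)={2,3,4,5,6,7}: Z {2,4,6,7,8}->{2,4}; W {2,5,6}->{2,5}; U {2,3,4,5,6,7}->{4,6,7}
Constraint 2 (Z < U) on D(Z)={2,4} D(U)={4,6,7}: no change
Constraint 3 (Z != W) on D(Z)={2,4} D(W)={2,5}: no change
So after constraint 3: D(Z) = {2,4}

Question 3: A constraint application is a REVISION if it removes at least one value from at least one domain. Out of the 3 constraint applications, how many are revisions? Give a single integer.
Answer: 1

Derivation:
Constraint 1 (Z + W = U) on D(Z)={2,4,6,7,8} D(W)={2,5,6} D(U)={2,3,4,5,6,7}: Z {2,4,6,7,8}->{2,4}; W {2,5,6}->{2,5}; U {2,3,4,5,6,7}->{4,6,7} => REVISION
Constraint 2 (Z < U) on D(Z)={2,4} D(U)={4,6,7}: no change => not a revision
Constraint 3 (Z != W) on D(Z)={2,4} D(W)={2,5}: no change => not a revision
Total revisions = 1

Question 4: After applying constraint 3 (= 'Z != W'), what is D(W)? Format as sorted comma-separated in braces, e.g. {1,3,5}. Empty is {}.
Constraint 1 (Z + W = U) on D(Z)={2,4,6,7,8} D(W)={2,5,6} D(U)={2,3,4,5,6,7}: Z {2,4,6,7,8}->{2,4}; W {2,5,6}->{2,5}; U {2,3,4,5,6,7}->{4,6,7}
Constraint 2 (Z < U) on D(Z)={2,4} D(U)={4,6,7}: no change
Constraint 3 (Z != W) on D(Z)={2,4} D(W)={2,5}: no change
So after constraint 3: D(W) = {2,5}

Answer: {2,5}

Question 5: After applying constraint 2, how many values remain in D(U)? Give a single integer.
Answer: 3

Derivation:
Constraint 1 (Z + W = U) on D(Z)={2,4,6,7,8} D(W)={2,5,6} D(U)={2,3,4,5,6,7}: Z {2,4,6,7,8}->{2,4}; W {2,5,6}->{2,5}; U {2,3,4,5,6,7}->{4,6,7}
Constraint 2 (Z < U) on D(Z)={2,4} D(U)={4,6,7}: no change
So after constraint 2: D(U)={4,6,7}, size = 3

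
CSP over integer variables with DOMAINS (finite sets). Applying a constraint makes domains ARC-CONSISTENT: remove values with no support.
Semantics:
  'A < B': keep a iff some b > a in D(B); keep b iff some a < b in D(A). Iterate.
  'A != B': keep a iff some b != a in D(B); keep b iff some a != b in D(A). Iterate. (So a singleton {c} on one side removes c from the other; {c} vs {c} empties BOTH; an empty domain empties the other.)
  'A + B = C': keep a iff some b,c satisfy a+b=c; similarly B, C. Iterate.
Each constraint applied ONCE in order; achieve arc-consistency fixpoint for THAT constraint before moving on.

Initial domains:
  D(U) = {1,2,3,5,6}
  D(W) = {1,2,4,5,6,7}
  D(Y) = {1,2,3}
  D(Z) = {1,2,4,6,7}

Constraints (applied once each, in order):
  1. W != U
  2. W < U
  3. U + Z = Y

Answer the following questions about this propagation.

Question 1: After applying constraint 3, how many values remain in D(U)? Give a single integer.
Constraint 1 (W != U) on D(W)={1,2,4,5,6,7} D(U)={1,2,3,5,6}: no change
Constraint 2 (W < U) on D(W)={1,2,4,5,6,7} D(U)={1,2,3,5,6}: W {1,2,4,5,6,7}->{1,2,4,5}; U {1,2,3,5,6}->{2,3,5,6}
Constraint 3 (U + Z = Y) on D(U)={2,3,5,6} D(Z)={1,2,4,6,7} D(Y)={1,2,3}: U {2,3,5,6}->{2}; Z {1,2,4,6,7}->{1}; Y {1,2,3}->{3}
So after constraint 3: D(U)={2}, size = 1

Answer: 1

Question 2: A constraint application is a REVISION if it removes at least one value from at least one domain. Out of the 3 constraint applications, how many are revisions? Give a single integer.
Constraint 1 (W != U) on D(W)={1,2,4,5,6,7} D(U)={1,2,3,5,6}: no change => not a revision
Constraint 2 (W < U) on D(W)={1,2,4,5,6,7} D(U)={1,2,3,5,6}: W {1,2,4,5,6,7}->{1,2,4,5}; U {1,2,3,5,6}->{2,3,5,6} => REVISION
Constraint 3 (U + Z = Y) on D(U)={2,3,5,6} D(Z)={1,2,4,6,7} D(Y)={1,2,3}: U {2,3,5,6}->{2}; Z {1,2,4,6,7}->{1}; Y {1,2,3}->{3} => REVISION
Total revisions = 2

Answer: 2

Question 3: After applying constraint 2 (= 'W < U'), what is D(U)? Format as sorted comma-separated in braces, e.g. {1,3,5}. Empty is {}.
Constraint 1 (W != U) on D(W)={1,2,4,5,6,7} D(U)={1,2,3,5,6}: no change
Constraint 2 (W < U) on D(W)={1,2,4,5,6,7} D(U)={1,2,3,5,6}: W {1,2,4,5,6,7}->{1,2,4,5}; U {1,2,3,5,6}->{2,3,5,6}
So after constraint 2: D(U) = {2,3,5,6}

Answer: {2,3,5,6}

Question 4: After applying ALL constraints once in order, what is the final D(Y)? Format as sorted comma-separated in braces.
Answer: {3}

Derivation:
Constraint 1 (W != U) on D(W)={1,2,4,5,6,7} D(U)={1,2,3,5,6}: no change
Constraint 2 (W < U) on D(W)={1,2,4,5,6,7} D(U)={1,2,3,5,6}: W {1,2,4,5,6,7}->{1,2,4,5}; U {1,2,3,5,6}->{2,3,5,6}
Constraint 3 (U + Z = Y) on D(U)={2,3,5,6} D(Z)={1,2,4,6,7} D(Y)={1,2,3}: U {2,3,5,6}->{2}; Z {1,2,4,6,7}->{1}; Y {1,2,3}->{3}
So after all 3 constraints: D(Y) = {3}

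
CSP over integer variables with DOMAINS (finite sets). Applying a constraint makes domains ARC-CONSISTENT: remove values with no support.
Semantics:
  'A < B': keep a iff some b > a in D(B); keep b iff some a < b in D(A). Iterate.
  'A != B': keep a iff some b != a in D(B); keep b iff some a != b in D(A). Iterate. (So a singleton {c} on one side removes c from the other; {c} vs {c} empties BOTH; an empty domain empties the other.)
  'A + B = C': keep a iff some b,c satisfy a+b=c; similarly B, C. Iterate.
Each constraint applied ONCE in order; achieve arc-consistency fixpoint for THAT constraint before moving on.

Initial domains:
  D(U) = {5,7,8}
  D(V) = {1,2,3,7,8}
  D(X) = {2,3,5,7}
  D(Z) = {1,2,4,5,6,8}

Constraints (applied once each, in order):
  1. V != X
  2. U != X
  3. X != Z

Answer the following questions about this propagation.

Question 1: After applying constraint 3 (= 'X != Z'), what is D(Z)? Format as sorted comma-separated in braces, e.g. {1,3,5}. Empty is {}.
Answer: {1,2,4,5,6,8}

Derivation:
Constraint 1 (V != X) on D(V)={1,2,3,7,8} D(X)={2,3,5,7}: no change
Constraint 2 (U != X) on D(U)={5,7,8} D(X)={2,3,5,7}: no change
Constraint 3 (X != Z) on D(X)={2,3,5,7} D(Z)={1,2,4,5,6,8}: no change
So after constraint 3: D(Z) = {1,2,4,5,6,8}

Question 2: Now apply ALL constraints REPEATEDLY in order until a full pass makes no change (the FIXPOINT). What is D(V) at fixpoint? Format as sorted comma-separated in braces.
Answer: {1,2,3,7,8}

Derivation:
pass 0 (initial): D(V)={1,2,3,7,8}
pass 1: no change
Fixpoint after 1 passes: D(V) = {1,2,3,7,8}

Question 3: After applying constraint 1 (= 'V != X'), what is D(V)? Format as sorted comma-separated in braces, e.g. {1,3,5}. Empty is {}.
Answer: {1,2,3,7,8}

Derivation:
Constraint 1 (V != X) on D(V)={1,2,3,7,8} D(X)={2,3,5,7}: no change
So after constraint 1: D(V) = {1,2,3,7,8}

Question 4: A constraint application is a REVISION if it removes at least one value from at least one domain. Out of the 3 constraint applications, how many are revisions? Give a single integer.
Constraint 1 (V != X) on D(V)={1,2,3,7,8} D(X)={2,3,5,7}: no change => not a revision
Constraint 2 (U != X) on D(U)={5,7,8} D(X)={2,3,5,7}: no change => not a revision
Constraint 3 (X != Z) on D(X)={2,3,5,7} D(Z)={1,2,4,5,6,8}: no change => not a revision
Total revisions = 0

Answer: 0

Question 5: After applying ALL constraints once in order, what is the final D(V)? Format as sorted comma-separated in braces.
Constraint 1 (V != X) on D(V)={1,2,3,7,8} D(X)={2,3,5,7}: no change
Constraint 2 (U != X) on D(U)={5,7,8} D(X)={2,3,5,7}: no change
Constraint 3 (X != Z) on D(X)={2,3,5,7} D(Z)={1,2,4,5,6,8}: no change
So after all 3 constraints: D(V) = {1,2,3,7,8}

Answer: {1,2,3,7,8}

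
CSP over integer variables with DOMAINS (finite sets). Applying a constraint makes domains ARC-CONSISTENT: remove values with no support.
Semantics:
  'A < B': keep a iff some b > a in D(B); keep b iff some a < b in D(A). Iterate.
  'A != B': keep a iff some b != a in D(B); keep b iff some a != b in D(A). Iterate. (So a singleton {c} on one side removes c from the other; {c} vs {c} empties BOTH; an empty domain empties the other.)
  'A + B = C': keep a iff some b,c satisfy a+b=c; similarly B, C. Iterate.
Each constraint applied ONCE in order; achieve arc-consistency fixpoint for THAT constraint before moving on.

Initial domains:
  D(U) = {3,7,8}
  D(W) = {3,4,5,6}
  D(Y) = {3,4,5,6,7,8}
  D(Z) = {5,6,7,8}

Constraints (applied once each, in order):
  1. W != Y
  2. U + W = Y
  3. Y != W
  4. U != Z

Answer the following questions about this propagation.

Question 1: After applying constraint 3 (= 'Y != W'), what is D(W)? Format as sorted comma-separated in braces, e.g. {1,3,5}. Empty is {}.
Answer: {3,4,5}

Derivation:
Constraint 1 (W != Y) on D(W)={3,4,5,6} D(Y)={3,4,5,6,7,8}: no change
Constraint 2 (U + W = Y) on D(U)={3,7,8} D(W)={3,4,5,6} D(Y)={3,4,5,6,7,8}: U {3,7,8}->{3}; W {3,4,5,6}->{3,4,5}; Y {3,4,5,6,7,8}->{6,7,8}
Constraint 3 (Y != W) on D(Y)={6,7,8} D(W)={3,4,5}: no change
So after constraint 3: D(W) = {3,4,5}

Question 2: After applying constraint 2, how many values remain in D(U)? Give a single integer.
Answer: 1

Derivation:
Constraint 1 (W != Y) on D(W)={3,4,5,6} D(Y)={3,4,5,6,7,8}: no change
Constraint 2 (U + W = Y) on D(U)={3,7,8} D(W)={3,4,5,6} D(Y)={3,4,5,6,7,8}: U {3,7,8}->{3}; W {3,4,5,6}->{3,4,5}; Y {3,4,5,6,7,8}->{6,7,8}
So after constraint 2: D(U)={3}, size = 1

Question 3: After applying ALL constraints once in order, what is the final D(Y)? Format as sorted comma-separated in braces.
Answer: {6,7,8}

Derivation:
Constraint 1 (W != Y) on D(W)={3,4,5,6} D(Y)={3,4,5,6,7,8}: no change
Constraint 2 (U + W = Y) on D(U)={3,7,8} D(W)={3,4,5,6} D(Y)={3,4,5,6,7,8}: U {3,7,8}->{3}; W {3,4,5,6}->{3,4,5}; Y {3,4,5,6,7,8}->{6,7,8}
Constraint 3 (Y != W) on D(Y)={6,7,8} D(W)={3,4,5}: no change
Constraint 4 (U != Z) on D(U)={3} D(Z)={5,6,7,8}: no change
So after all 4 constraints: D(Y) = {6,7,8}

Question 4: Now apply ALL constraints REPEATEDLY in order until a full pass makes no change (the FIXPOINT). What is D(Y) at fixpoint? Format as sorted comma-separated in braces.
pass 0 (initial): D(Y)={3,4,5,6,7,8}
pass 1: U {3,7,8}->{3}; W {3,4,5,6}->{3,4,5}; Y {3,4,5,6,7,8}->{6,7,8}
pass 2: no change
Fixpoint after 2 passes: D(Y) = {6,7,8}

Answer: {6,7,8}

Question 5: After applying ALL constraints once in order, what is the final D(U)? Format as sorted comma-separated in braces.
Answer: {3}

Derivation:
Constraint 1 (W != Y) on D(W)={3,4,5,6} D(Y)={3,4,5,6,7,8}: no change
Constraint 2 (U + W = Y) on D(U)={3,7,8} D(W)={3,4,5,6} D(Y)={3,4,5,6,7,8}: U {3,7,8}->{3}; W {3,4,5,6}->{3,4,5}; Y {3,4,5,6,7,8}->{6,7,8}
Constraint 3 (Y != W) on D(Y)={6,7,8} D(W)={3,4,5}: no change
Constraint 4 (U != Z) on D(U)={3} D(Z)={5,6,7,8}: no change
So after all 4 constraints: D(U) = {3}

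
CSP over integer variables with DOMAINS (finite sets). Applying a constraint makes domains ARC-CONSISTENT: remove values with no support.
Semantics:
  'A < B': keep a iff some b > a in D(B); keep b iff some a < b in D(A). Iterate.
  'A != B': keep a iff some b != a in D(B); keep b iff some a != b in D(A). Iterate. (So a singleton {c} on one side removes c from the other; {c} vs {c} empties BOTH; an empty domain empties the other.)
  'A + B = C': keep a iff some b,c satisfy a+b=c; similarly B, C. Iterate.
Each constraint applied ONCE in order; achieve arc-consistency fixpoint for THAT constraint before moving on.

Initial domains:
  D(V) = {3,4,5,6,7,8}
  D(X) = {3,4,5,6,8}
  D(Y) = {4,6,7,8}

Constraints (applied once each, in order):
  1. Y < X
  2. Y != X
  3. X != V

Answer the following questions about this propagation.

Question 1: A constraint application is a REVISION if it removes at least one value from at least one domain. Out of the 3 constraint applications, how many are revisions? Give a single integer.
Answer: 1

Derivation:
Constraint 1 (Y < X) on D(Y)={4,6,7,8} D(X)={3,4,5,6,8}: Y {4,6,7,8}->{4,6,7}; X {3,4,5,6,8}->{5,6,8} => REVISION
Constraint 2 (Y != X) on D(Y)={4,6,7} D(X)={5,6,8}: no change => not a revision
Constraint 3 (X != V) on D(X)={5,6,8} D(V)={3,4,5,6,7,8}: no change => not a revision
Total revisions = 1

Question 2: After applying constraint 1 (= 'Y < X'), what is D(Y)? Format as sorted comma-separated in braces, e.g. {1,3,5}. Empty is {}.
Answer: {4,6,7}

Derivation:
Constraint 1 (Y < X) on D(Y)={4,6,7,8} D(X)={3,4,5,6,8}: Y {4,6,7,8}->{4,6,7}; X {3,4,5,6,8}->{5,6,8}
So after constraint 1: D(Y) = {4,6,7}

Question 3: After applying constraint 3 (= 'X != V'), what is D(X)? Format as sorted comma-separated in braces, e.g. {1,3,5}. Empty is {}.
Answer: {5,6,8}

Derivation:
Constraint 1 (Y < X) on D(Y)={4,6,7,8} D(X)={3,4,5,6,8}: Y {4,6,7,8}->{4,6,7}; X {3,4,5,6,8}->{5,6,8}
Constraint 2 (Y != X) on D(Y)={4,6,7} D(X)={5,6,8}: no change
Constraint 3 (X != V) on D(X)={5,6,8} D(V)={3,4,5,6,7,8}: no change
So after constraint 3: D(X) = {5,6,8}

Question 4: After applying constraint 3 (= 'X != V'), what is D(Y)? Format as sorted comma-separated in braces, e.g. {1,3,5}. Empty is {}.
Constraint 1 (Y < X) on D(Y)={4,6,7,8} D(X)={3,4,5,6,8}: Y {4,6,7,8}->{4,6,7}; X {3,4,5,6,8}->{5,6,8}
Constraint 2 (Y != X) on D(Y)={4,6,7} D(X)={5,6,8}: no change
Constraint 3 (X != V) on D(X)={5,6,8} D(V)={3,4,5,6,7,8}: no change
So after constraint 3: D(Y) = {4,6,7}

Answer: {4,6,7}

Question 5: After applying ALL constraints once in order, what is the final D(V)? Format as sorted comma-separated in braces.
Answer: {3,4,5,6,7,8}

Derivation:
Constraint 1 (Y < X) on D(Y)={4,6,7,8} D(X)={3,4,5,6,8}: Y {4,6,7,8}->{4,6,7}; X {3,4,5,6,8}->{5,6,8}
Constraint 2 (Y != X) on D(Y)={4,6,7} D(X)={5,6,8}: no change
Constraint 3 (X != V) on D(X)={5,6,8} D(V)={3,4,5,6,7,8}: no change
So after all 3 constraints: D(V) = {3,4,5,6,7,8}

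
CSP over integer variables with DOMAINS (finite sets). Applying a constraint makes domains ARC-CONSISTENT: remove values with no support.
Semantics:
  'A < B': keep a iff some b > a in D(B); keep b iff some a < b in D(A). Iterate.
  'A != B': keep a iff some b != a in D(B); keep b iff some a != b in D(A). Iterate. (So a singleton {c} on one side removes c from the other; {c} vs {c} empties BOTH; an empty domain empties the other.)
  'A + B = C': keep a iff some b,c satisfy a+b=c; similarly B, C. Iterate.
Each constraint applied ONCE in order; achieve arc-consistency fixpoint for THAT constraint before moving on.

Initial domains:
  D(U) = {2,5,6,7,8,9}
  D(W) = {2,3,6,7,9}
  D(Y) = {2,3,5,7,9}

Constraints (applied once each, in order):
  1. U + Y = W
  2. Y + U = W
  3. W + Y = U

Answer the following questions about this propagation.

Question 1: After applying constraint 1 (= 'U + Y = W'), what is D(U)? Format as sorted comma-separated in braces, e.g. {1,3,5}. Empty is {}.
Constraint 1 (U + Y = W) on D(U)={2,5,6,7,8,9} D(Y)={2,3,5,7,9} D(W)={2,3,6,7,9}: U {2,5,6,7,8,9}->{2,5,6,7}; Y {2,3,5,7,9}->{2,3,5,7}; W {2,3,6,7,9}->{7,9}
So after constraint 1: D(U) = {2,5,6,7}

Answer: {2,5,6,7}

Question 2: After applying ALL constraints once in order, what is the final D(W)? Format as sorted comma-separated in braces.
Answer: {}

Derivation:
Constraint 1 (U + Y = W) on D(U)={2,5,6,7,8,9} D(Y)={2,3,5,7,9} D(W)={2,3,6,7,9}: U {2,5,6,7,8,9}->{2,5,6,7}; Y {2,3,5,7,9}->{2,3,5,7}; W {2,3,6,7,9}->{7,9}
Constraint 2 (Y + U = W) on D(Y)={2,3,5,7} D(U)={2,5,6,7} D(W)={7,9}: no change
Constraint 3 (W + Y = U) on D(W)={7,9} D(Y)={2,3,5,7} D(U)={2,5,6,7}: W {7,9}->{}; Y {2,3,5,7}->{}; U {2,5,6,7}->{}
So after all 3 constraints: D(W) = {}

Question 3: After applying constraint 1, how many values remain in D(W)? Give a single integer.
Constraint 1 (U + Y = W) on D(U)={2,5,6,7,8,9} D(Y)={2,3,5,7,9} D(W)={2,3,6,7,9}: U {2,5,6,7,8,9}->{2,5,6,7}; Y {2,3,5,7,9}->{2,3,5,7}; W {2,3,6,7,9}->{7,9}
So after constraint 1: D(W)={7,9}, size = 2

Answer: 2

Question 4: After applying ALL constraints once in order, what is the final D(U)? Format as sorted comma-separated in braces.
Constraint 1 (U + Y = W) on D(U)={2,5,6,7,8,9} D(Y)={2,3,5,7,9} D(W)={2,3,6,7,9}: U {2,5,6,7,8,9}->{2,5,6,7}; Y {2,3,5,7,9}->{2,3,5,7}; W {2,3,6,7,9}->{7,9}
Constraint 2 (Y + U = W) on D(Y)={2,3,5,7} D(U)={2,5,6,7} D(W)={7,9}: no change
Constraint 3 (W + Y = U) on D(W)={7,9} D(Y)={2,3,5,7} D(U)={2,5,6,7}: W {7,9}->{}; Y {2,3,5,7}->{}; U {2,5,6,7}->{}
So after all 3 constraints: D(U) = {}

Answer: {}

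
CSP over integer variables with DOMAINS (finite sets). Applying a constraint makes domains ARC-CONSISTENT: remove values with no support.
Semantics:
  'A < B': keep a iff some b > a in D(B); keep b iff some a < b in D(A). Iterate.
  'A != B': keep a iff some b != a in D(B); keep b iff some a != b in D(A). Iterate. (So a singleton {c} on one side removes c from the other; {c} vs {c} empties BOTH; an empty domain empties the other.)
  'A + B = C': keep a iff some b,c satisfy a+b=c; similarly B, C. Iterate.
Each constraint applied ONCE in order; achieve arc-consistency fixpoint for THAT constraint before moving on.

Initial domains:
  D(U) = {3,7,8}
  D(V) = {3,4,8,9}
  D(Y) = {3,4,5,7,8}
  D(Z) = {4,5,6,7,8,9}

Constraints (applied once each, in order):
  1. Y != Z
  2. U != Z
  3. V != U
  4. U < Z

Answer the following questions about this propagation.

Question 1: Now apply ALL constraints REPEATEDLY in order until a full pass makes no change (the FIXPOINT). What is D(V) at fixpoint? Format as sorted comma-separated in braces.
Answer: {3,4,8,9}

Derivation:
pass 0 (initial): D(V)={3,4,8,9}
pass 1: no change
Fixpoint after 1 passes: D(V) = {3,4,8,9}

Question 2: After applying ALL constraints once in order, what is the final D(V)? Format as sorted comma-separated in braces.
Constraint 1 (Y != Z) on D(Y)={3,4,5,7,8} D(Z)={4,5,6,7,8,9}: no change
Constraint 2 (U != Z) on D(U)={3,7,8} D(Z)={4,5,6,7,8,9}: no change
Constraint 3 (V != U) on D(V)={3,4,8,9} D(U)={3,7,8}: no change
Constraint 4 (U < Z) on D(U)={3,7,8} D(Z)={4,5,6,7,8,9}: no change
So after all 4 constraints: D(V) = {3,4,8,9}

Answer: {3,4,8,9}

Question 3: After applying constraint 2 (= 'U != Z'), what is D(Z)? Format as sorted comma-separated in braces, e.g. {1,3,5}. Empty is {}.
Answer: {4,5,6,7,8,9}

Derivation:
Constraint 1 (Y != Z) on D(Y)={3,4,5,7,8} D(Z)={4,5,6,7,8,9}: no change
Constraint 2 (U != Z) on D(U)={3,7,8} D(Z)={4,5,6,7,8,9}: no change
So after constraint 2: D(Z) = {4,5,6,7,8,9}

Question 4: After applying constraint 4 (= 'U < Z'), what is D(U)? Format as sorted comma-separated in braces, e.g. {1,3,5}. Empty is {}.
Answer: {3,7,8}

Derivation:
Constraint 1 (Y != Z) on D(Y)={3,4,5,7,8} D(Z)={4,5,6,7,8,9}: no change
Constraint 2 (U != Z) on D(U)={3,7,8} D(Z)={4,5,6,7,8,9}: no change
Constraint 3 (V != U) on D(V)={3,4,8,9} D(U)={3,7,8}: no change
Constraint 4 (U < Z) on D(U)={3,7,8} D(Z)={4,5,6,7,8,9}: no change
So after constraint 4: D(U) = {3,7,8}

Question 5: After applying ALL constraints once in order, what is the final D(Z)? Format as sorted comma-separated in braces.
Constraint 1 (Y != Z) on D(Y)={3,4,5,7,8} D(Z)={4,5,6,7,8,9}: no change
Constraint 2 (U != Z) on D(U)={3,7,8} D(Z)={4,5,6,7,8,9}: no change
Constraint 3 (V != U) on D(V)={3,4,8,9} D(U)={3,7,8}: no change
Constraint 4 (U < Z) on D(U)={3,7,8} D(Z)={4,5,6,7,8,9}: no change
So after all 4 constraints: D(Z) = {4,5,6,7,8,9}

Answer: {4,5,6,7,8,9}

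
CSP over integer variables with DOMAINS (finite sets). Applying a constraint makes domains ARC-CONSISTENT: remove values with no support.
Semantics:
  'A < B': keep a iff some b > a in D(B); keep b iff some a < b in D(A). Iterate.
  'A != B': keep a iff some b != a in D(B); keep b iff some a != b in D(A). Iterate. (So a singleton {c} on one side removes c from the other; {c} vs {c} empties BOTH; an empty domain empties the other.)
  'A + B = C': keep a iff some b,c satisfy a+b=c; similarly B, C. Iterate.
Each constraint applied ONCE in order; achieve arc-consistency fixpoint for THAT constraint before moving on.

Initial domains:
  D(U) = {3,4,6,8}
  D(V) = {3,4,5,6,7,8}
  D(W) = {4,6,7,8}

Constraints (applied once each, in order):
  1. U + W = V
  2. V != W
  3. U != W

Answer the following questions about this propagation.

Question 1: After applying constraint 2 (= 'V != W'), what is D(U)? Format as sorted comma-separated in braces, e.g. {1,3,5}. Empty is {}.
Answer: {3,4}

Derivation:
Constraint 1 (U + W = V) on D(U)={3,4,6,8} D(W)={4,6,7,8} D(V)={3,4,5,6,7,8}: U {3,4,6,8}->{3,4}; W {4,6,7,8}->{4}; V {3,4,5,6,7,8}->{7,8}
Constraint 2 (V != W) on D(V)={7,8} D(W)={4}: no change
So after constraint 2: D(U) = {3,4}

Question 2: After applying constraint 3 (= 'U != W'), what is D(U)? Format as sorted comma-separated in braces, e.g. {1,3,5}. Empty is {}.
Answer: {3}

Derivation:
Constraint 1 (U + W = V) on D(U)={3,4,6,8} D(W)={4,6,7,8} D(V)={3,4,5,6,7,8}: U {3,4,6,8}->{3,4}; W {4,6,7,8}->{4}; V {3,4,5,6,7,8}->{7,8}
Constraint 2 (V != W) on D(V)={7,8} D(W)={4}: no change
Constraint 3 (U != W) on D(U)={3,4} D(W)={4}: U {3,4}->{3}
So after constraint 3: D(U) = {3}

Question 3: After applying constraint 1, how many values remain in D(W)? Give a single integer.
Constraint 1 (U + W = V) on D(U)={3,4,6,8} D(W)={4,6,7,8} D(V)={3,4,5,6,7,8}: U {3,4,6,8}->{3,4}; W {4,6,7,8}->{4}; V {3,4,5,6,7,8}->{7,8}
So after constraint 1: D(W)={4}, size = 1

Answer: 1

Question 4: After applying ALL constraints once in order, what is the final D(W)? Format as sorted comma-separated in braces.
Constraint 1 (U + W = V) on D(U)={3,4,6,8} D(W)={4,6,7,8} D(V)={3,4,5,6,7,8}: U {3,4,6,8}->{3,4}; W {4,6,7,8}->{4}; V {3,4,5,6,7,8}->{7,8}
Constraint 2 (V != W) on D(V)={7,8} D(W)={4}: no change
Constraint 3 (U != W) on D(U)={3,4} D(W)={4}: U {3,4}->{3}
So after all 3 constraints: D(W) = {4}

Answer: {4}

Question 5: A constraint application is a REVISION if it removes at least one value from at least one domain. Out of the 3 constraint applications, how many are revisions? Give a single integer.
Answer: 2

Derivation:
Constraint 1 (U + W = V) on D(U)={3,4,6,8} D(W)={4,6,7,8} D(V)={3,4,5,6,7,8}: U {3,4,6,8}->{3,4}; W {4,6,7,8}->{4}; V {3,4,5,6,7,8}->{7,8} => REVISION
Constraint 2 (V != W) on D(V)={7,8} D(W)={4}: no change => not a revision
Constraint 3 (U != W) on D(U)={3,4} D(W)={4}: U {3,4}->{3} => REVISION
Total revisions = 2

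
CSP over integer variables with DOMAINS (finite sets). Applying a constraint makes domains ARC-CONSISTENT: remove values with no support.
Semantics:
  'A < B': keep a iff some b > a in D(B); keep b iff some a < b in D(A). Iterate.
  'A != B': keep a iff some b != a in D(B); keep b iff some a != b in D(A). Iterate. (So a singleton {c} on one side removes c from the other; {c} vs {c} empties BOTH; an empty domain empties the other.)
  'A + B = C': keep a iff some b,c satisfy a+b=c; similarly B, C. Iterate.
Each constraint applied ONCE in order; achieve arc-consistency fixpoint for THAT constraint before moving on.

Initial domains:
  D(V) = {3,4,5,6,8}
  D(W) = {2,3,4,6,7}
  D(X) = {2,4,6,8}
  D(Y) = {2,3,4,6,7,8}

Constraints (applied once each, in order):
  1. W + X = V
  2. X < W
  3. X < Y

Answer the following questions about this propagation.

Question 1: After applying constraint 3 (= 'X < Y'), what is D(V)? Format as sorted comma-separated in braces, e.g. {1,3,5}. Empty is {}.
Constraint 1 (W + X = V) on D(W)={2,3,4,6,7} D(X)={2,4,6,8} D(V)={3,4,5,6,8}: W {2,3,4,6,7}->{2,3,4,6}; X {2,4,6,8}->{2,4,6}; V {3,4,5,6,8}->{4,5,6,8}
Constraint 2 (X < W) on D(X)={2,4,6} D(W)={2,3,4,6}: X {2,4,6}->{2,4}; W {2,3,4,6}->{3,4,6}
Constraint 3 (X < Y) on D(X)={2,4} D(Y)={2,3,4,6,7,8}: Y {2,3,4,6,7,8}->{3,4,6,7,8}
So after constraint 3: D(V) = {4,5,6,8}

Answer: {4,5,6,8}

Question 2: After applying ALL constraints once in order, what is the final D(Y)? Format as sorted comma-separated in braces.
Answer: {3,4,6,7,8}

Derivation:
Constraint 1 (W + X = V) on D(W)={2,3,4,6,7} D(X)={2,4,6,8} D(V)={3,4,5,6,8}: W {2,3,4,6,7}->{2,3,4,6}; X {2,4,6,8}->{2,4,6}; V {3,4,5,6,8}->{4,5,6,8}
Constraint 2 (X < W) on D(X)={2,4,6} D(W)={2,3,4,6}: X {2,4,6}->{2,4}; W {2,3,4,6}->{3,4,6}
Constraint 3 (X < Y) on D(X)={2,4} D(Y)={2,3,4,6,7,8}: Y {2,3,4,6,7,8}->{3,4,6,7,8}
So after all 3 constraints: D(Y) = {3,4,6,7,8}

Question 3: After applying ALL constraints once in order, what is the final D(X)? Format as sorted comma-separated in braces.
Answer: {2,4}

Derivation:
Constraint 1 (W + X = V) on D(W)={2,3,4,6,7} D(X)={2,4,6,8} D(V)={3,4,5,6,8}: W {2,3,4,6,7}->{2,3,4,6}; X {2,4,6,8}->{2,4,6}; V {3,4,5,6,8}->{4,5,6,8}
Constraint 2 (X < W) on D(X)={2,4,6} D(W)={2,3,4,6}: X {2,4,6}->{2,4}; W {2,3,4,6}->{3,4,6}
Constraint 3 (X < Y) on D(X)={2,4} D(Y)={2,3,4,6,7,8}: Y {2,3,4,6,7,8}->{3,4,6,7,8}
So after all 3 constraints: D(X) = {2,4}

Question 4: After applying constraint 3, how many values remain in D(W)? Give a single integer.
Answer: 3

Derivation:
Constraint 1 (W + X = V) on D(W)={2,3,4,6,7} D(X)={2,4,6,8} D(V)={3,4,5,6,8}: W {2,3,4,6,7}->{2,3,4,6}; X {2,4,6,8}->{2,4,6}; V {3,4,5,6,8}->{4,5,6,8}
Constraint 2 (X < W) on D(X)={2,4,6} D(W)={2,3,4,6}: X {2,4,6}->{2,4}; W {2,3,4,6}->{3,4,6}
Constraint 3 (X < Y) on D(X)={2,4} D(Y)={2,3,4,6,7,8}: Y {2,3,4,6,7,8}->{3,4,6,7,8}
So after constraint 3: D(W)={3,4,6}, size = 3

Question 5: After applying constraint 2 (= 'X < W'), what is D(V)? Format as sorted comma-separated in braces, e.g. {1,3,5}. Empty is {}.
Constraint 1 (W + X = V) on D(W)={2,3,4,6,7} D(X)={2,4,6,8} D(V)={3,4,5,6,8}: W {2,3,4,6,7}->{2,3,4,6}; X {2,4,6,8}->{2,4,6}; V {3,4,5,6,8}->{4,5,6,8}
Constraint 2 (X < W) on D(X)={2,4,6} D(W)={2,3,4,6}: X {2,4,6}->{2,4}; W {2,3,4,6}->{3,4,6}
So after constraint 2: D(V) = {4,5,6,8}

Answer: {4,5,6,8}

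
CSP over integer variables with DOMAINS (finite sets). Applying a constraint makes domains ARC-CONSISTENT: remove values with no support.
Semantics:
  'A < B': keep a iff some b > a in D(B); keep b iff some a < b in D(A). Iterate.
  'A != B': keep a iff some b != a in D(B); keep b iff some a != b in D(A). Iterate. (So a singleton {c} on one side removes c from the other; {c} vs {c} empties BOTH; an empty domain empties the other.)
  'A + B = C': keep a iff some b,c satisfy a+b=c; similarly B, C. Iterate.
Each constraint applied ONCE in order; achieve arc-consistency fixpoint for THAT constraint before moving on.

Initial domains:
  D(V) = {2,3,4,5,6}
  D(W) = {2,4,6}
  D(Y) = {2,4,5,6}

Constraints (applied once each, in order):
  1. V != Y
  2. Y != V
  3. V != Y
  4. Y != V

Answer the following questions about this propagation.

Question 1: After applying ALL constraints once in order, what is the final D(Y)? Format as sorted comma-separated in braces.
Answer: {2,4,5,6}

Derivation:
Constraint 1 (V != Y) on D(V)={2,3,4,5,6} D(Y)={2,4,5,6}: no change
Constraint 2 (Y != V) on D(Y)={2,4,5,6} D(V)={2,3,4,5,6}: no change
Constraint 3 (V != Y) on D(V)={2,3,4,5,6} D(Y)={2,4,5,6}: no change
Constraint 4 (Y != V) on D(Y)={2,4,5,6} D(V)={2,3,4,5,6}: no change
So after all 4 constraints: D(Y) = {2,4,5,6}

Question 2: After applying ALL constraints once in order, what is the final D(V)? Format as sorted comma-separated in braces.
Answer: {2,3,4,5,6}

Derivation:
Constraint 1 (V != Y) on D(V)={2,3,4,5,6} D(Y)={2,4,5,6}: no change
Constraint 2 (Y != V) on D(Y)={2,4,5,6} D(V)={2,3,4,5,6}: no change
Constraint 3 (V != Y) on D(V)={2,3,4,5,6} D(Y)={2,4,5,6}: no change
Constraint 4 (Y != V) on D(Y)={2,4,5,6} D(V)={2,3,4,5,6}: no change
So after all 4 constraints: D(V) = {2,3,4,5,6}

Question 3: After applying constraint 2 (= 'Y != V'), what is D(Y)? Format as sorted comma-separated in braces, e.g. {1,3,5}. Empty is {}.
Constraint 1 (V != Y) on D(V)={2,3,4,5,6} D(Y)={2,4,5,6}: no change
Constraint 2 (Y != V) on D(Y)={2,4,5,6} D(V)={2,3,4,5,6}: no change
So after constraint 2: D(Y) = {2,4,5,6}

Answer: {2,4,5,6}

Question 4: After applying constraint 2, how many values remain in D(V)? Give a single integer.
Constraint 1 (V != Y) on D(V)={2,3,4,5,6} D(Y)={2,4,5,6}: no change
Constraint 2 (Y != V) on D(Y)={2,4,5,6} D(V)={2,3,4,5,6}: no change
So after constraint 2: D(V)={2,3,4,5,6}, size = 5

Answer: 5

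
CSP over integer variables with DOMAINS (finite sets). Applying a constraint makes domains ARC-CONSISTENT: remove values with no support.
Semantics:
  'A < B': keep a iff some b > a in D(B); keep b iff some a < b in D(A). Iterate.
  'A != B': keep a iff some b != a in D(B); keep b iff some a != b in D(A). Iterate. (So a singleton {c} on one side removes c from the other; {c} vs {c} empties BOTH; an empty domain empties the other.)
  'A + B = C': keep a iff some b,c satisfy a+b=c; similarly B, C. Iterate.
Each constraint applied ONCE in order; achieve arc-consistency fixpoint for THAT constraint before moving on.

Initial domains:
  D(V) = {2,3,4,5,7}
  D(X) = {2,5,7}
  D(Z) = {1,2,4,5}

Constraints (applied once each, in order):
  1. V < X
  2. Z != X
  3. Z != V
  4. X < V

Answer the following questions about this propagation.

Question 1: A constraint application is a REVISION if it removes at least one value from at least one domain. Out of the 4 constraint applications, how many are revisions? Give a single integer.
Answer: 2

Derivation:
Constraint 1 (V < X) on D(V)={2,3,4,5,7} D(X)={2,5,7}: V {2,3,4,5,7}->{2,3,4,5}; X {2,5,7}->{5,7} => REVISION
Constraint 2 (Z != X) on D(Z)={1,2,4,5} D(X)={5,7}: no change => not a revision
Constraint 3 (Z != V) on D(Z)={1,2,4,5} D(V)={2,3,4,5}: no change => not a revision
Constraint 4 (X < V) on D(X)={5,7} D(V)={2,3,4,5}: X {5,7}->{}; V {2,3,4,5}->{} => REVISION
Total revisions = 2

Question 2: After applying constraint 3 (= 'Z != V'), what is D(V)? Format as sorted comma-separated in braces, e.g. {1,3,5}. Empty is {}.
Answer: {2,3,4,5}

Derivation:
Constraint 1 (V < X) on D(V)={2,3,4,5,7} D(X)={2,5,7}: V {2,3,4,5,7}->{2,3,4,5}; X {2,5,7}->{5,7}
Constraint 2 (Z != X) on D(Z)={1,2,4,5} D(X)={5,7}: no change
Constraint 3 (Z != V) on D(Z)={1,2,4,5} D(V)={2,3,4,5}: no change
So after constraint 3: D(V) = {2,3,4,5}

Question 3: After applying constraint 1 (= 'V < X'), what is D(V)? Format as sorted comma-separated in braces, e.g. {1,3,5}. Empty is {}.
Constraint 1 (V < X) on D(V)={2,3,4,5,7} D(X)={2,5,7}: V {2,3,4,5,7}->{2,3,4,5}; X {2,5,7}->{5,7}
So after constraint 1: D(V) = {2,3,4,5}

Answer: {2,3,4,5}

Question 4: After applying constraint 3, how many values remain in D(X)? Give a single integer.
Constraint 1 (V < X) on D(V)={2,3,4,5,7} D(X)={2,5,7}: V {2,3,4,5,7}->{2,3,4,5}; X {2,5,7}->{5,7}
Constraint 2 (Z != X) on D(Z)={1,2,4,5} D(X)={5,7}: no change
Constraint 3 (Z != V) on D(Z)={1,2,4,5} D(V)={2,3,4,5}: no change
So after constraint 3: D(X)={5,7}, size = 2

Answer: 2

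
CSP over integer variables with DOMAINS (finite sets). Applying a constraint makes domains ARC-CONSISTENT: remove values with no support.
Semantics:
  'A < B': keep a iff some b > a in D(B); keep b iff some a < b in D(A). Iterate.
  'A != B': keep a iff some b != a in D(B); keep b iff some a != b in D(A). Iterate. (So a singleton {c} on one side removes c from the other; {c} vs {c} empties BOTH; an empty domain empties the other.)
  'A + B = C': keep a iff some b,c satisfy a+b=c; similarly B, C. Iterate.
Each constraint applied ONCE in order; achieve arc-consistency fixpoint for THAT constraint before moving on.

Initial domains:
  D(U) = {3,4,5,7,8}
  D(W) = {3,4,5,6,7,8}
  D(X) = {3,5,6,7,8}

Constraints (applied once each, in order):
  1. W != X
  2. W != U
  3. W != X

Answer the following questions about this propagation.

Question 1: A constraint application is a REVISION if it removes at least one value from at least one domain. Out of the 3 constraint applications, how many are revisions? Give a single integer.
Answer: 0

Derivation:
Constraint 1 (W != X) on D(W)={3,4,5,6,7,8} D(X)={3,5,6,7,8}: no change => not a revision
Constraint 2 (W != U) on D(W)={3,4,5,6,7,8} D(U)={3,4,5,7,8}: no change => not a revision
Constraint 3 (W != X) on D(W)={3,4,5,6,7,8} D(X)={3,5,6,7,8}: no change => not a revision
Total revisions = 0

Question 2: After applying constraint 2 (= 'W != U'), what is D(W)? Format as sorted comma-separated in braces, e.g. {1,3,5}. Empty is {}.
Answer: {3,4,5,6,7,8}

Derivation:
Constraint 1 (W != X) on D(W)={3,4,5,6,7,8} D(X)={3,5,6,7,8}: no change
Constraint 2 (W != U) on D(W)={3,4,5,6,7,8} D(U)={3,4,5,7,8}: no change
So after constraint 2: D(W) = {3,4,5,6,7,8}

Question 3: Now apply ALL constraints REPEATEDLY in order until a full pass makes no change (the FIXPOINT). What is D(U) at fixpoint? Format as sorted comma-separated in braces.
pass 0 (initial): D(U)={3,4,5,7,8}
pass 1: no change
Fixpoint after 1 passes: D(U) = {3,4,5,7,8}

Answer: {3,4,5,7,8}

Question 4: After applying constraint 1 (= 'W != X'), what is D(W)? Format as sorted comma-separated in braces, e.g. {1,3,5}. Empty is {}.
Answer: {3,4,5,6,7,8}

Derivation:
Constraint 1 (W != X) on D(W)={3,4,5,6,7,8} D(X)={3,5,6,7,8}: no change
So after constraint 1: D(W) = {3,4,5,6,7,8}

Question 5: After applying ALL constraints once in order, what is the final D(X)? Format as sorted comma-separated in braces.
Constraint 1 (W != X) on D(W)={3,4,5,6,7,8} D(X)={3,5,6,7,8}: no change
Constraint 2 (W != U) on D(W)={3,4,5,6,7,8} D(U)={3,4,5,7,8}: no change
Constraint 3 (W != X) on D(W)={3,4,5,6,7,8} D(X)={3,5,6,7,8}: no change
So after all 3 constraints: D(X) = {3,5,6,7,8}

Answer: {3,5,6,7,8}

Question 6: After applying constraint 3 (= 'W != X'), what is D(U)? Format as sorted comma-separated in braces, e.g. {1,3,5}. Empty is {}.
Answer: {3,4,5,7,8}

Derivation:
Constraint 1 (W != X) on D(W)={3,4,5,6,7,8} D(X)={3,5,6,7,8}: no change
Constraint 2 (W != U) on D(W)={3,4,5,6,7,8} D(U)={3,4,5,7,8}: no change
Constraint 3 (W != X) on D(W)={3,4,5,6,7,8} D(X)={3,5,6,7,8}: no change
So after constraint 3: D(U) = {3,4,5,7,8}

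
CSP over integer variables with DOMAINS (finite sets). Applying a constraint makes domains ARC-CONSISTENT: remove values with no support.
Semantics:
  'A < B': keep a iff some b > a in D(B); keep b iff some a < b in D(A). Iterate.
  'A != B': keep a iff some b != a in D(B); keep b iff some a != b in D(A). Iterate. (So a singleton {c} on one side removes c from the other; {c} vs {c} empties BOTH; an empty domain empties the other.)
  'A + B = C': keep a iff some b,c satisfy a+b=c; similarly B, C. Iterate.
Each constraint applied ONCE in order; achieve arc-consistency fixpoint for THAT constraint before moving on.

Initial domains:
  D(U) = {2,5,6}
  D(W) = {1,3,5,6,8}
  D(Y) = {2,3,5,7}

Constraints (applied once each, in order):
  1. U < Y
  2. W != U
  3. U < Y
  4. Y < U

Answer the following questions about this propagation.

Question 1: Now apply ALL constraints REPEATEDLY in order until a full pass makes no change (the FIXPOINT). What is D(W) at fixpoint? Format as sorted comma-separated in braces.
pass 0 (initial): D(W)={1,3,5,6,8}
pass 1: U {2,5,6}->{5,6}; Y {2,3,5,7}->{3,5}
pass 2: U {5,6}->{}; W {1,3,5,6,8}->{}; Y {3,5}->{}
pass 3: no change
Fixpoint after 3 passes: D(W) = {}

Answer: {}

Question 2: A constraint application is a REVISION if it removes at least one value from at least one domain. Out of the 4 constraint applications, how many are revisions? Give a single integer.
Answer: 2

Derivation:
Constraint 1 (U < Y) on D(U)={2,5,6} D(Y)={2,3,5,7}: Y {2,3,5,7}->{3,5,7} => REVISION
Constraint 2 (W != U) on D(W)={1,3,5,6,8} D(U)={2,5,6}: no change => not a revision
Constraint 3 (U < Y) on D(U)={2,5,6} D(Y)={3,5,7}: no change => not a revision
Constraint 4 (Y < U) on D(Y)={3,5,7} D(U)={2,5,6}: Y {3,5,7}->{3,5}; U {2,5,6}->{5,6} => REVISION
Total revisions = 2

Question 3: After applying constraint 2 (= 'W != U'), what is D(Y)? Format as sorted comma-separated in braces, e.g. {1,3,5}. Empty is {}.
Answer: {3,5,7}

Derivation:
Constraint 1 (U < Y) on D(U)={2,5,6} D(Y)={2,3,5,7}: Y {2,3,5,7}->{3,5,7}
Constraint 2 (W != U) on D(W)={1,3,5,6,8} D(U)={2,5,6}: no change
So after constraint 2: D(Y) = {3,5,7}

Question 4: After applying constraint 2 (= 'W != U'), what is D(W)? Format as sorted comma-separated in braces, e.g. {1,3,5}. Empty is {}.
Constraint 1 (U < Y) on D(U)={2,5,6} D(Y)={2,3,5,7}: Y {2,3,5,7}->{3,5,7}
Constraint 2 (W != U) on D(W)={1,3,5,6,8} D(U)={2,5,6}: no change
So after constraint 2: D(W) = {1,3,5,6,8}

Answer: {1,3,5,6,8}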